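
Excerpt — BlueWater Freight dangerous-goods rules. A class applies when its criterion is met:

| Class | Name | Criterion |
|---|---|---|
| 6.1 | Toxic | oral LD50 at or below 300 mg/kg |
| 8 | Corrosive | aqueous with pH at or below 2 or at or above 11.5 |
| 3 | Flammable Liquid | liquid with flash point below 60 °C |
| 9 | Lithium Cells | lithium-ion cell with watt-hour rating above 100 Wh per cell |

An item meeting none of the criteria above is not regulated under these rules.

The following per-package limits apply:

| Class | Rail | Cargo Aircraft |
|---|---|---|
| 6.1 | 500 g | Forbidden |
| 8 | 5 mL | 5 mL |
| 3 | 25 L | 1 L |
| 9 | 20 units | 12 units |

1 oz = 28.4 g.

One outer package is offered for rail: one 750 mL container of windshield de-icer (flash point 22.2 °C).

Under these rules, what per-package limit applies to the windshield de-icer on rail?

25 L

Flash point 22.2 °C meets the Class 3 criterion (Flammable Liquid), so the windshield de-icer is Class 3.
The rail limit for Class 3 is 25 L.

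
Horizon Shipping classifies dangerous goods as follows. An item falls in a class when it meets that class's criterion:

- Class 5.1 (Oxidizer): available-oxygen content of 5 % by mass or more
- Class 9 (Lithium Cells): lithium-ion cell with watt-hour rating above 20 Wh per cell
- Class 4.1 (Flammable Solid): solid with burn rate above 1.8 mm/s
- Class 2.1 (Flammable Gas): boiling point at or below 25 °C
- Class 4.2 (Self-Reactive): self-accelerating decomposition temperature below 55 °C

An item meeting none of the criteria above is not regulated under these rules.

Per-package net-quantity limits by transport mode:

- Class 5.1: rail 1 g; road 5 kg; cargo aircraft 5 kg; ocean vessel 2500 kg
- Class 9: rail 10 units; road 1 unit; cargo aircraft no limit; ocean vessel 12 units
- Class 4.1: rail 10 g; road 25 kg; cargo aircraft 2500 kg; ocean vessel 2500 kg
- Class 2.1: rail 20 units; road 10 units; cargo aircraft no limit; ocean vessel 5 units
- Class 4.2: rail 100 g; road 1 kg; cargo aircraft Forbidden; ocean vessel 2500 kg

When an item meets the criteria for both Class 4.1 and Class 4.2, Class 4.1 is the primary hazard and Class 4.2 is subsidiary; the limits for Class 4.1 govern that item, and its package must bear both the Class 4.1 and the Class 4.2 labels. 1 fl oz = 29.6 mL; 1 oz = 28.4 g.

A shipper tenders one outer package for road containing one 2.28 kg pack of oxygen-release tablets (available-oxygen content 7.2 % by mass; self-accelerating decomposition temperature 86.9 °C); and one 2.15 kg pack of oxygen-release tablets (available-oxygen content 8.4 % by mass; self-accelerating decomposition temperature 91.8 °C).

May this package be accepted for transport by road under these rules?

Available-oxygen content 7.2 % by mass meets the Class 5.1 criterion (Oxidizer), so the oxygen-release tablets are Class 5.1.
Available-oxygen content 8.4 % by mass meets the Class 5.1 criterion (Oxidizer), so the oxygen-release tablets are Class 5.1.
Total Class 5.1: 2.28 kg + 2.15 kg = 4.43 kg.
That is within the Class 5.1 road limit of 5 kg.

Yes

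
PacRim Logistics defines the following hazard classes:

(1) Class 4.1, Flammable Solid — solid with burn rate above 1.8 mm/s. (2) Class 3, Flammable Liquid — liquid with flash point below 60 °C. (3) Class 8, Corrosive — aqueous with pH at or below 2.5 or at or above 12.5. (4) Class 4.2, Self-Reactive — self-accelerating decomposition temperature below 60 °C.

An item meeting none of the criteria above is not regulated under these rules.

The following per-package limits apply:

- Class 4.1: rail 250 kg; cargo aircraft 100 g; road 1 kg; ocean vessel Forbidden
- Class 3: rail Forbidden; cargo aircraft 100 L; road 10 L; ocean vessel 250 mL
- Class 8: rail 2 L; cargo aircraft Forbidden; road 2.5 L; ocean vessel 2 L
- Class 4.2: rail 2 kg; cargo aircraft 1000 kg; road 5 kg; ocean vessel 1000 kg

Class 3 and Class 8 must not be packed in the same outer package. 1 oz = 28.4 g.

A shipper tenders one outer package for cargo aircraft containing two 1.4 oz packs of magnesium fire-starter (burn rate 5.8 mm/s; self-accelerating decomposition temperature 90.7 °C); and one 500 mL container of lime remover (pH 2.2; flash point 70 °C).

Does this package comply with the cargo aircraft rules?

No

Magnesium fire-starter: burn rate 5.8 mm/s > 1.8 mm/s → Class 4.1 (Flammable Solid).
Lime remover: pH 2.2 ≤ 2.5 → Class 8 (Corrosive).
Class 4.1 quantity: two 1.4 oz packs = 79.52 g.
That is within the Class 4.1 cargo aircraft limit of 100 g.
Class 8 quantity: 500 mL.
By cargo aircraft, Class 8 is Forbidden regardless of quantity.
The segregation rule (Class 3 with Class 8) does not apply to Class 4.1 with Class 8.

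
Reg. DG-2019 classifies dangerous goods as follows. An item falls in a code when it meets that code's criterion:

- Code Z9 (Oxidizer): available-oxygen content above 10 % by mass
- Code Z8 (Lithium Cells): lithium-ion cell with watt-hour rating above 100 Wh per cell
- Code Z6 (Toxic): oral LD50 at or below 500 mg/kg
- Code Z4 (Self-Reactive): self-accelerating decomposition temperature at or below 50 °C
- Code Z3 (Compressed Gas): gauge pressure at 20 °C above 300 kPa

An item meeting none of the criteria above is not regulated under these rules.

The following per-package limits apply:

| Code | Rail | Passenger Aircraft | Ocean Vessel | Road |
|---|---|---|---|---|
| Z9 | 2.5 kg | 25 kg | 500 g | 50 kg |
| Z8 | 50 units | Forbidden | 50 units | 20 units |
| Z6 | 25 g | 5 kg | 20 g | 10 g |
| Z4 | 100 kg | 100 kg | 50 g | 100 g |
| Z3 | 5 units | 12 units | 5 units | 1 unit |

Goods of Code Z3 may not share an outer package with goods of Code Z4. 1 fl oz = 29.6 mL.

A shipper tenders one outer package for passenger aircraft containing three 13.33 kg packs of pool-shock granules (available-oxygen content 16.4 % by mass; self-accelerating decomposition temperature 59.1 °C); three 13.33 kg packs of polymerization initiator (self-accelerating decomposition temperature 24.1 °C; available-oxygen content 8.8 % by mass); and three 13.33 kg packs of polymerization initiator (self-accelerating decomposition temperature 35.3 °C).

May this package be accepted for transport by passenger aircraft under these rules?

No

The pool-shock granules have available-oxygen content 16.4 % by mass, which is > 10 % by mass, so they are Code Z9 (Oxidizer).
Polymerization initiator: self-accelerating decomposition temperature 24.1 °C ≤ 50 °C → Code Z4 (Self-Reactive).
With self-accelerating decomposition temperature 35.3 °C (≤ 50 °C), the polymerization initiator falls in Code Z4.
Total Code Z4: (three 13.33 kg packs = 39.99 kg) + (three 13.33 kg packs = 39.99 kg) = 79.98 kg.
79.98 kg is within the passenger aircraft limit of 100 kg for Code Z4.
Code Z9 quantity: three 13.33 kg packs = 39.99 kg.
39.99 kg exceeds the passenger aircraft limit of 25 kg for Code Z9.
The segregation rule (Code Z3 with Code Z4) does not apply to Code Z4 with Code Z9.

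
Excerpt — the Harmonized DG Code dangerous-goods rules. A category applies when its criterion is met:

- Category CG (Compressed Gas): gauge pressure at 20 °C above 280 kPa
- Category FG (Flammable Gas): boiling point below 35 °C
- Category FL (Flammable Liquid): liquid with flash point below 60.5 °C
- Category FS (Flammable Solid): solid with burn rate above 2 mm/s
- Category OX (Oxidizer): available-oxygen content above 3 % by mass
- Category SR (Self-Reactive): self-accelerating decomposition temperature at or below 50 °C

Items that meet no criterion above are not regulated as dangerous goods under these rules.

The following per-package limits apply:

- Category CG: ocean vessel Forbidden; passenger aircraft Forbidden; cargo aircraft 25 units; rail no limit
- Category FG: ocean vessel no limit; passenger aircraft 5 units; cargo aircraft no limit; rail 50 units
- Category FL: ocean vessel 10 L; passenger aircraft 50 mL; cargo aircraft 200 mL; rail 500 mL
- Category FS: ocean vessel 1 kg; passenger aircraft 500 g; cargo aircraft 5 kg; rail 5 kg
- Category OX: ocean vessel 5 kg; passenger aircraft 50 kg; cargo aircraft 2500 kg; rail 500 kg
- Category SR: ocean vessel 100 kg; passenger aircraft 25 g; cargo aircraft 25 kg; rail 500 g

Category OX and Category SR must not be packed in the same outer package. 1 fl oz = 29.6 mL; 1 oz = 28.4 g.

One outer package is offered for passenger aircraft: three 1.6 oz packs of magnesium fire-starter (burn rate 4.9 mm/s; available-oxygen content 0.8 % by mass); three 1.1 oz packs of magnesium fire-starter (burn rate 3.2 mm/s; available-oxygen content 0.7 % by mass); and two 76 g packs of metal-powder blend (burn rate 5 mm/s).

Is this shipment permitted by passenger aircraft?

With burn rate 4.9 mm/s (> 2 mm/s), the magnesium fire-starter falls in Category FS.
Magnesium fire-starter: burn rate 3.2 mm/s > 2 mm/s → Category FS (Flammable Solid).
Burn rate 5 mm/s meets the Category FS criterion (Flammable Solid), so the metal-powder blend is Category FS.
Category FS net quantity: (three 1.6 oz packs = 136.32 g) + (three 1.1 oz packs = 93.72 g) + (two 76 g packs = 152 g) = 382.04 g.
382.04 g ≤ 500 g (passenger aircraft limit, Category FS) — within limit.

Yes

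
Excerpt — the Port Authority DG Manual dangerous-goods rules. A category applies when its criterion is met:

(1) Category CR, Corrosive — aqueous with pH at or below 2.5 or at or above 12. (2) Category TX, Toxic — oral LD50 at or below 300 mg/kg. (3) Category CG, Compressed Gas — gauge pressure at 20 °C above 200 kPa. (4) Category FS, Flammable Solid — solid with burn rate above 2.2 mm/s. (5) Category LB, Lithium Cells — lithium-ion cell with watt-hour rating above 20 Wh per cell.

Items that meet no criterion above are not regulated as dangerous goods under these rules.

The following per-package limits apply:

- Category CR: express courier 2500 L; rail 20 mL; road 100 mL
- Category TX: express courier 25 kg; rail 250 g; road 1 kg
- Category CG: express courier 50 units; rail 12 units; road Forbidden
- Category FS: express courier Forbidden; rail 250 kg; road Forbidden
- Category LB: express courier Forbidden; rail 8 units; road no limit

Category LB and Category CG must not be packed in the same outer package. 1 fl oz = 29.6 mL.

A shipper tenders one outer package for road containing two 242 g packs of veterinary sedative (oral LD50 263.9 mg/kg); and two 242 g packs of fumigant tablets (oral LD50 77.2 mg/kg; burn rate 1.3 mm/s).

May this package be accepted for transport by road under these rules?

Yes

Veterinary sedative: oral LD50 263.9 mg/kg ≤ 300 mg/kg → Category TX (Toxic).
Oral LD50 77.2 mg/kg meets the Category TX criterion (Toxic), so the fumigant tablets are Category TX.
Category TX net quantity: (two 242 g packs = 484 g) + (two 242 g packs = 484 g) = 968 g.
968 g is within the road limit of 1 kg for Category TX.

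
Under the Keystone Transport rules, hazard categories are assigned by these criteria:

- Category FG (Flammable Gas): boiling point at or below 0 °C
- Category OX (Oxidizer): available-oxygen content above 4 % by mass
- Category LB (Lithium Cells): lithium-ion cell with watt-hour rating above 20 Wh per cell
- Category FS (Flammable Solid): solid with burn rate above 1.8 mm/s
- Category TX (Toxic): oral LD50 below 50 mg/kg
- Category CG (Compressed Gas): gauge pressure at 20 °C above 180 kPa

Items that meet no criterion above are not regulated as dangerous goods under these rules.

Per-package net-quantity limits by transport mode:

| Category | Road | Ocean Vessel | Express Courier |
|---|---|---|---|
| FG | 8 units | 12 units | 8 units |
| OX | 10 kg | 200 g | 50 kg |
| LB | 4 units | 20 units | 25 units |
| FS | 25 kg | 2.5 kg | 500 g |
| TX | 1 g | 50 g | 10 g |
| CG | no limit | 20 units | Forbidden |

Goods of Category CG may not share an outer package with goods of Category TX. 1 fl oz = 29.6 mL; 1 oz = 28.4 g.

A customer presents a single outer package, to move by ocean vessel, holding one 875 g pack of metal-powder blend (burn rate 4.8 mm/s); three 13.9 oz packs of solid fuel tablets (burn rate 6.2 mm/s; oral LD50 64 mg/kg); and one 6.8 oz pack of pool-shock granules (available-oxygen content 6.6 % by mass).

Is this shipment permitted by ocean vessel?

Yes

With burn rate 4.8 mm/s (> 1.8 mm/s), the metal-powder blend falls in Category FS.
The solid fuel tablets have burn rate 6.2 mm/s, which is > 1.8 mm/s, so they are Category FS (Flammable Solid).
The pool-shock granules have available-oxygen content 6.6 % by mass, which is > 4 % by mass, so they are Category OX (Oxidizer).
Category FS net quantity: 875 g + (three 13.9 oz packs = 1184.28 g) = 2059.28 g.
2059.28 g is within the ocean vessel limit of 2.5 kg for Category FS.
Category OX quantity: one 6.8 oz pack = 193.12 g.
193.12 g is within the ocean vessel limit of 200 g for Category OX.
The segregation rule (Category CG with Category TX) does not apply to Category FS with Category OX.
Every hazard category is within its ocean vessel limit and no segregation rule is violated.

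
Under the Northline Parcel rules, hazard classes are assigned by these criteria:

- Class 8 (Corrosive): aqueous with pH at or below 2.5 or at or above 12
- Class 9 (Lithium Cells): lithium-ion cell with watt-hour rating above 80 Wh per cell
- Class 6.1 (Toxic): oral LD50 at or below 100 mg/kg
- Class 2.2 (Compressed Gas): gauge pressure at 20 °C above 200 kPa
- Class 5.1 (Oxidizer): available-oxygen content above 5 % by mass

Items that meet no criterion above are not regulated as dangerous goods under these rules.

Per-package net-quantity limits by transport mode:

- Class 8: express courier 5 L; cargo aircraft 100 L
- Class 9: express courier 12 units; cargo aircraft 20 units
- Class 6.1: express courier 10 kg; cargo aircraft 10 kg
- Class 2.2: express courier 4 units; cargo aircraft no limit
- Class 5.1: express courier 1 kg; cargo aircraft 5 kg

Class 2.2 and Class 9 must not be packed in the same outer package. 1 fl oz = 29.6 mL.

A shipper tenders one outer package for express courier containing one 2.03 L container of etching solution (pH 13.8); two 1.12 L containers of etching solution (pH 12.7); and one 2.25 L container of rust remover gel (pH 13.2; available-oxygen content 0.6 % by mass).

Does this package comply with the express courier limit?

pH 13.8 meets the Class 8 criterion (Corrosive), so the etching solution is Class 8.
The etching solution has pH 12.7, which is ≥ 12, so it is Class 8 (Corrosive).
Rust remover gel: pH 13.2 ≥ 12 → Class 8 (Corrosive).
Class 8 net quantity: 2.03 L + (two 1.12 L containers = 2.24 L) + 2.25 L = 6.52 L.
That exceeds the Class 8 express courier limit of 5 L.

No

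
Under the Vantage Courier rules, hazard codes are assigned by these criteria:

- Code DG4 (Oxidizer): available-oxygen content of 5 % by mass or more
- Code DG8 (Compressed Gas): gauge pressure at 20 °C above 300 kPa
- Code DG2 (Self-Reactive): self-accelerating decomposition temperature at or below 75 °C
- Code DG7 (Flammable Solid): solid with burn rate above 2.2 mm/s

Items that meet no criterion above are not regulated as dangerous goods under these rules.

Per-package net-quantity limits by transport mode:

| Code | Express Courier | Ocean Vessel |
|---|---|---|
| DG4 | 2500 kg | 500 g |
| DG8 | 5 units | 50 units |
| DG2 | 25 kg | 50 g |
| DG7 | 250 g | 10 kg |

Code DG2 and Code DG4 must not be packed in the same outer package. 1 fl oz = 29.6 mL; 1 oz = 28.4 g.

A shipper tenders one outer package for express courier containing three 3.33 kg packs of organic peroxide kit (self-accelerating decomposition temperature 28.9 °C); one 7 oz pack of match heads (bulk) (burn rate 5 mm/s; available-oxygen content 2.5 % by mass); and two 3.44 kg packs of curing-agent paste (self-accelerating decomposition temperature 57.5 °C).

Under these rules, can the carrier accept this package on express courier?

Yes

Organic peroxide kit: self-accelerating decomposition temperature 28.9 °C ≤ 75 °C → Code DG2 (Self-Reactive).
The match heads (bulk) have burn rate 5 mm/s, which is > 2.2 mm/s, so they are Code DG7 (Flammable Solid).
Self-accelerating decomposition temperature 57.5 °C meets the Code DG2 criterion (Self-Reactive), so the curing-agent paste is Code DG2.
Code DG2 net quantity: (three 3.33 kg packs = 9.99 kg) + (two 3.44 kg packs = 6.88 kg) = 16.87 kg.
16.87 kg ≤ 25 kg (express courier limit, Code DG2) — within limit.
Code DG7 quantity: one 7 oz pack = 198.8 g.
That is within the Code DG7 express courier limit of 250 g.
The segregation rule (Code DG2 with Code DG4) does not apply to Code DG2 with Code DG7.
Every hazard code is within its express courier limit and no segregation rule is violated.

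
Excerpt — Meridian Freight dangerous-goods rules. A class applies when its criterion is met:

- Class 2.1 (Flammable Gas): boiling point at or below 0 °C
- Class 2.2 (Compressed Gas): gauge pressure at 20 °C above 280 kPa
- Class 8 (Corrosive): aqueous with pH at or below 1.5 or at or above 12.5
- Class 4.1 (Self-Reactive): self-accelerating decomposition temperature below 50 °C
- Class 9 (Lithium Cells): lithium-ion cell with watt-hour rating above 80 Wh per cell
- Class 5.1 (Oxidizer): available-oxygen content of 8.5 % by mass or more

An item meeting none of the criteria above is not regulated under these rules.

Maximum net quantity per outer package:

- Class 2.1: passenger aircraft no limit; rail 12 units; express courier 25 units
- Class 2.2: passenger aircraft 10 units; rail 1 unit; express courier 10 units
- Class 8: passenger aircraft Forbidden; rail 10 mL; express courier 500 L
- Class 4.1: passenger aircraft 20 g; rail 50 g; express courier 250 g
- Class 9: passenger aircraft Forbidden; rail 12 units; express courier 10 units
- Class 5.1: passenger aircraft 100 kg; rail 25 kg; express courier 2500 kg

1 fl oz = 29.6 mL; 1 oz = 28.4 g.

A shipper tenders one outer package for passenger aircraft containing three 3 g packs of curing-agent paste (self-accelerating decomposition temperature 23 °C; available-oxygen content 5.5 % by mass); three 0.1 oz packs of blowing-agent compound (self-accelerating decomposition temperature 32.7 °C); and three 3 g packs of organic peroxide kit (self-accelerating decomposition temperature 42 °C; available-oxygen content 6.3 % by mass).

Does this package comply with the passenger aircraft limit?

Curing-agent paste: self-accelerating decomposition temperature 23 °C < 50 °C → Class 4.1 (Self-Reactive).
Self-accelerating decomposition temperature 32.7 °C meets the Class 4.1 criterion (Self-Reactive), so the blowing-agent compound is Class 4.1.
Organic peroxide kit: self-accelerating decomposition temperature 42 °C < 50 °C → Class 4.1 (Self-Reactive).
Class 4.1 net quantity: (three 3 g packs = 9 g) + (three 0.1 oz packs = 8.52 g) + (three 3 g packs = 9 g) = 26.52 g.
That exceeds the Class 4.1 passenger aircraft limit of 20 g.

No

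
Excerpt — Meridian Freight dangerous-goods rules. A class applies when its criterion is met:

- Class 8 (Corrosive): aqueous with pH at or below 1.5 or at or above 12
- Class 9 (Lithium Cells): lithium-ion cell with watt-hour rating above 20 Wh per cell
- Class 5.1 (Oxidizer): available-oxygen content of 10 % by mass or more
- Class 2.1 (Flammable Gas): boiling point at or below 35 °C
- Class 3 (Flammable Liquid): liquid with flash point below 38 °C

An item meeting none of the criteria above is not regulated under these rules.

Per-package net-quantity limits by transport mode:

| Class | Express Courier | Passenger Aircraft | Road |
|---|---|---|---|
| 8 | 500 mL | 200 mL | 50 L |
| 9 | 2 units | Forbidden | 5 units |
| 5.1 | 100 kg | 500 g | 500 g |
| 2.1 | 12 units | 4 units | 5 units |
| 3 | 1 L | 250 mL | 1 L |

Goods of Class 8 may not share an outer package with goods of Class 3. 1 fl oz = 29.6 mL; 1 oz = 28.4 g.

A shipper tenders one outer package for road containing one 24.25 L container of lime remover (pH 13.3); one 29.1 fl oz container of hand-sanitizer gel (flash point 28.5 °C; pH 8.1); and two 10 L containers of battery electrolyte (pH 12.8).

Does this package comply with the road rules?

With pH 13.3 (≥ 12), the lime remover falls in Class 8.
The hand-sanitizer gel has flash point 28.5 °C, which is < 38 °C, so it is Class 3 (Flammable Liquid).
The battery electrolyte has pH 12.8, which is ≥ 12, so it is Class 8 (Corrosive).
Class 8 net quantity: 24.25 L + (two 10 L containers = 20 L) = 44.25 L.
44.25 L ≤ 50 L (road limit, Class 8) — within limit.
Class 3 quantity: one 29.1 fl oz container = 861.36 mL.
861.36 mL is within the road limit of 1 L for Class 3.
Class 8 and Class 3 may not share an outer package.

No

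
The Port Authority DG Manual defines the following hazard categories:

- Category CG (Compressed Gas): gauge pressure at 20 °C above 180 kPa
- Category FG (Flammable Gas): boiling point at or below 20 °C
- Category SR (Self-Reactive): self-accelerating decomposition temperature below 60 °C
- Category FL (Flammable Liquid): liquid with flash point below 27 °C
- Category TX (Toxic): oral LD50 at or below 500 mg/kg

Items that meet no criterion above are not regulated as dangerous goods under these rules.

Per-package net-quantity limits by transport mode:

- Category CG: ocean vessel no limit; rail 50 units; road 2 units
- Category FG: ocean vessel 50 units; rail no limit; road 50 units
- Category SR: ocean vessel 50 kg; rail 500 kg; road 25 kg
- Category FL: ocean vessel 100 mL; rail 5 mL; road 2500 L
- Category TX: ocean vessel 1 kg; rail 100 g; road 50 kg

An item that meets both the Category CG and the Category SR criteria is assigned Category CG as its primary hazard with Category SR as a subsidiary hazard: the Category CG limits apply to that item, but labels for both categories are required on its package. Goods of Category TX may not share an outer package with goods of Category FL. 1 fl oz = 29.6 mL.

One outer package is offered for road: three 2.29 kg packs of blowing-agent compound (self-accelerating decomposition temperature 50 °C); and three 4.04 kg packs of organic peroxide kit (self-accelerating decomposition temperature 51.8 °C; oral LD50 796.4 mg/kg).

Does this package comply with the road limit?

Blowing-agent compound: self-accelerating decomposition temperature 50 °C < 60 °C → Category SR (Self-Reactive).
Self-accelerating decomposition temperature 51.8 °C meets the Category SR criterion (Self-Reactive), so the organic peroxide kit is Category SR.
Category SR net quantity: (three 2.29 kg packs = 6.87 kg) + (three 4.04 kg packs = 12.12 kg) = 18.99 kg.
18.99 kg is within the road limit of 25 kg for Category SR.

Yes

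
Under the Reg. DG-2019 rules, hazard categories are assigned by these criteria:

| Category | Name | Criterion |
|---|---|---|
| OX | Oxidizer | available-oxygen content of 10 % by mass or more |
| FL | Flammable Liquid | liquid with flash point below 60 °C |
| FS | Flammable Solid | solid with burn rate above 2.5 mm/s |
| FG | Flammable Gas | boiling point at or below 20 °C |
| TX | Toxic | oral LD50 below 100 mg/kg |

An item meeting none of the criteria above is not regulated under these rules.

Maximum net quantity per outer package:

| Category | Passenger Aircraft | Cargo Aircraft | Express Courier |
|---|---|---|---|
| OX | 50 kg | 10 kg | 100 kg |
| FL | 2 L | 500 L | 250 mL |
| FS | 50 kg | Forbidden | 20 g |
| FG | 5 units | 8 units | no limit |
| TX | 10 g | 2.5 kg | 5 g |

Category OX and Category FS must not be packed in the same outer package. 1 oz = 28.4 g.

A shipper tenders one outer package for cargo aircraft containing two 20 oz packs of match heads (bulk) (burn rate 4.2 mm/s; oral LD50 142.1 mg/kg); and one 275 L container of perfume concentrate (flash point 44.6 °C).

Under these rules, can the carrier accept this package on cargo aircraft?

No

With burn rate 4.2 mm/s (> 2.5 mm/s), the match heads (bulk) fall in Category FS.
With flash point 44.6 °C (< 60 °C), the perfume concentrate falls in Category FL.
Category FS quantity: two 20 oz packs = 1.136 kg.
Category FS is Forbidden by cargo aircraft.
Category FL quantity: 275 L.
275 L ≤ 500 L (cargo aircraft limit, Category FL) — within limit.
The segregation rule (Category OX with Category FS) does not apply to Category FS with Category FL.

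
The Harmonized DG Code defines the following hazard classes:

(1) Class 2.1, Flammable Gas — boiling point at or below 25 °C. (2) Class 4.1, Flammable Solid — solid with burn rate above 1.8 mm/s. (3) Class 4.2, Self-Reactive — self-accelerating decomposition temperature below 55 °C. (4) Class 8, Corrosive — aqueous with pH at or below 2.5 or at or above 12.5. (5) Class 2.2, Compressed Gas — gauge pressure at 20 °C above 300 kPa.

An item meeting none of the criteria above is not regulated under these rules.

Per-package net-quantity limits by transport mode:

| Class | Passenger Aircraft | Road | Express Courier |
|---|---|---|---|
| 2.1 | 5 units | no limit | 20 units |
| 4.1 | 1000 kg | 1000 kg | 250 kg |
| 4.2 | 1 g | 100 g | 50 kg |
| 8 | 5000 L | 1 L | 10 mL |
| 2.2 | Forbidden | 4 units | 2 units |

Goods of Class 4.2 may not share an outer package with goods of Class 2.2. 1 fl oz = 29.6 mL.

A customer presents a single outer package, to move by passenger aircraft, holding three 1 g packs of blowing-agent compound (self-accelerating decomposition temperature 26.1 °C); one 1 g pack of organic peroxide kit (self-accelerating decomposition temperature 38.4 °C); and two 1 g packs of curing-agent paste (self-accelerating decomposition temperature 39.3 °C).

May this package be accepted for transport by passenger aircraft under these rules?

Blowing-agent compound: self-accelerating decomposition temperature 26.1 °C < 55 °C → Class 4.2 (Self-Reactive).
With self-accelerating decomposition temperature 38.4 °C (< 55 °C), the organic peroxide kit falls in Class 4.2.
Self-accelerating decomposition temperature 39.3 °C meets the Class 4.2 criterion (Self-Reactive), so the curing-agent paste is Class 4.2.
Total Class 4.2: (three 1 g packs = 3 g) + 1 g + (two 1 g packs = 2 g) = 6 g.
6 g > 1 g (passenger aircraft limit, Class 4.2) — over the limit.

No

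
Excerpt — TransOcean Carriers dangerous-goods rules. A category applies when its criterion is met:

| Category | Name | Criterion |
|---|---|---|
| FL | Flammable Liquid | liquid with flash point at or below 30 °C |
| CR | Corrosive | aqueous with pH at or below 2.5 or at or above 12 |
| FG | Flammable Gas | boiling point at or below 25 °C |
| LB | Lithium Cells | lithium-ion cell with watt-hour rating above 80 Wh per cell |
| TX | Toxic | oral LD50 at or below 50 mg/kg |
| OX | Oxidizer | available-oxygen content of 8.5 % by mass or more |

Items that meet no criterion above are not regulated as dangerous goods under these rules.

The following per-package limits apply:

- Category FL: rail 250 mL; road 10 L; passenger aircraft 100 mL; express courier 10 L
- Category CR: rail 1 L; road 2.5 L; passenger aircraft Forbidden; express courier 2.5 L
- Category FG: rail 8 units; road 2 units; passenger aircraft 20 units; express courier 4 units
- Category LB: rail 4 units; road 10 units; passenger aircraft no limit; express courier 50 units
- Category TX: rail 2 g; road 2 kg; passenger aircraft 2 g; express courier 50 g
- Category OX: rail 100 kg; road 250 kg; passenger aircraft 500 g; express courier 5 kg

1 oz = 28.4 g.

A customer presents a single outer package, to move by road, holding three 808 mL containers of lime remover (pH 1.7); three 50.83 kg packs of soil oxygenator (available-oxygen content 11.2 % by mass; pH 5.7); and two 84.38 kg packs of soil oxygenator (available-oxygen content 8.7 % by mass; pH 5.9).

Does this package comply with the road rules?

With pH 1.7 (≤ 2.5), the lime remover falls in Category CR.
With available-oxygen content 11.2 % by mass (≥ 8.5 % by mass), the soil oxygenator falls in Category OX.
The soil oxygenator has available-oxygen content 8.7 % by mass, which is ≥ 8.5 % by mass, so it is Category OX (Oxidizer).
Category OX net quantity: (three 50.83 kg packs = 152.49 kg) + (two 84.38 kg packs = 168.76 kg) = 321.25 kg.
321.25 kg > 250 kg (road limit, Category OX) — over the limit.
Category CR quantity: three 808 mL containers = 2.424 L.
2.424 L is within the road limit of 2.5 L for Category CR.

No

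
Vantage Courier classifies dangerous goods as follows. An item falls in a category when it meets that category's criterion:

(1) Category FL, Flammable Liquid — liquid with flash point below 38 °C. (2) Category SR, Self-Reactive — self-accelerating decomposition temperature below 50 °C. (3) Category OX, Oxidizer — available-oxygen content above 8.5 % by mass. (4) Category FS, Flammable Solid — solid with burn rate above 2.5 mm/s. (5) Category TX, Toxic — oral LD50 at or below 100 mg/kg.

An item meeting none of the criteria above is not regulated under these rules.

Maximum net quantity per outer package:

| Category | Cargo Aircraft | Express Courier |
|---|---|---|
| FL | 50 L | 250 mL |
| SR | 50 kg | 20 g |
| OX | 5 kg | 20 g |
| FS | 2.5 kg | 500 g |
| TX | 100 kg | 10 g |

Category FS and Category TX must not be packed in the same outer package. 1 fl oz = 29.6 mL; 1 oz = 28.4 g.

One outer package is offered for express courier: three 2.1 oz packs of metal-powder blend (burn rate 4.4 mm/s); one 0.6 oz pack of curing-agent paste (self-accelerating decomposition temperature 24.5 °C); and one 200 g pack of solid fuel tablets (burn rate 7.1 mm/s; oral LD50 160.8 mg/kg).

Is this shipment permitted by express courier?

Metal-powder blend: burn rate 4.4 mm/s > 2.5 mm/s → Category FS (Flammable Solid).
With self-accelerating decomposition temperature 24.5 °C (< 50 °C), the curing-agent paste falls in Category SR.
Solid fuel tablets: burn rate 7.1 mm/s > 2.5 mm/s → Category FS (Flammable Solid).
Category FS net quantity: (three 2.1 oz packs = 178.92 g) + 200 g = 378.92 g.
378.92 g ≤ 500 g (express courier limit, Category FS) — within limit.
Category SR quantity: one 0.6 oz pack = 17.04 g.
17.04 g is within the express courier limit of 20 g for Category SR.
The segregation rule (Category FS with Category TX) does not apply to Category FS with Category SR.
Every hazard category is within its express courier limit and no segregation rule is violated.

Yes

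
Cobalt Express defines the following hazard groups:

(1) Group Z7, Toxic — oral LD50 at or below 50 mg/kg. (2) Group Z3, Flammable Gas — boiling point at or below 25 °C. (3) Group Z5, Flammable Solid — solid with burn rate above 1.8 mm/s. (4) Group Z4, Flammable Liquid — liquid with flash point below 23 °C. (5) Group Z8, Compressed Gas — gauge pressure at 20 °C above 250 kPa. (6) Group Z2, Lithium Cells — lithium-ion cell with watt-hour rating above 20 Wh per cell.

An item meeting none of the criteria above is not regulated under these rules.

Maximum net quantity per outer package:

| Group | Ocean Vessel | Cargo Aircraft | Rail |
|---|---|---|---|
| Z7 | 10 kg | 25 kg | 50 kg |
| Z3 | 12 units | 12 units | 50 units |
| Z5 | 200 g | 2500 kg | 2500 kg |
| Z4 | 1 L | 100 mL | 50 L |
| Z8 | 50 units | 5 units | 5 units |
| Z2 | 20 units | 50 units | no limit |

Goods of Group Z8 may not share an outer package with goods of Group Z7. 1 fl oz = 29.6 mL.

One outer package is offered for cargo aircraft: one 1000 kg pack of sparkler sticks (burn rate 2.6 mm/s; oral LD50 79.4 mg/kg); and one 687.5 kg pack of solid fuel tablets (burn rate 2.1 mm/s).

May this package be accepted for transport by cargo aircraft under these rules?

Yes

Burn rate 2.6 mm/s meets the Group Z5 criterion (Flammable Solid), so the sparkler sticks are Group Z5.
With burn rate 2.1 mm/s (> 1.8 mm/s), the solid fuel tablets fall in Group Z5.
Total Group Z5: 1000 kg + 687.5 kg = 1687.5 kg.
That is within the Group Z5 cargo aircraft limit of 2500 kg.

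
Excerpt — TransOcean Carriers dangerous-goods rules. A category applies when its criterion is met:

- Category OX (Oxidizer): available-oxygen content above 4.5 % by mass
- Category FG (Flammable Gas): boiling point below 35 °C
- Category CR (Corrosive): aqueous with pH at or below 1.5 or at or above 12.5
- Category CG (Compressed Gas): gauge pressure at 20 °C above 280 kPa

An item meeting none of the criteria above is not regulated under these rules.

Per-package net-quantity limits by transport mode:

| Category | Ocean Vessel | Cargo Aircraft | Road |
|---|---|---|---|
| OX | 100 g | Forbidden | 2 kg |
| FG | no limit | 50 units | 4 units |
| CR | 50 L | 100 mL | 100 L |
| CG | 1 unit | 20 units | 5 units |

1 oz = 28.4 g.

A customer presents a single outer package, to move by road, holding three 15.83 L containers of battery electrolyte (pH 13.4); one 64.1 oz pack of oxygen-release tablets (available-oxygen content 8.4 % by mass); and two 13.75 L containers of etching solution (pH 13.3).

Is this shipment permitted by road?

pH 13.4 meets the Category CR criterion (Corrosive), so the battery electrolyte is Category CR.
With available-oxygen content 8.4 % by mass (> 4.5 % by mass), the oxygen-release tablets fall in Category OX.
With pH 13.3 (≥ 12.5), the etching solution falls in Category CR.
Total Category CR: (three 15.83 L containers = 47.49 L) + (two 13.75 L containers = 27.5 L) = 74.99 L.
74.99 L ≤ 100 L (road limit, Category CR) — within limit.
Category OX quantity: one 64.1 oz pack = 1820.44 g.
That is within the Category OX road limit of 2 kg.
Every hazard category is within its road limit and no segregation rule is violated.

Yes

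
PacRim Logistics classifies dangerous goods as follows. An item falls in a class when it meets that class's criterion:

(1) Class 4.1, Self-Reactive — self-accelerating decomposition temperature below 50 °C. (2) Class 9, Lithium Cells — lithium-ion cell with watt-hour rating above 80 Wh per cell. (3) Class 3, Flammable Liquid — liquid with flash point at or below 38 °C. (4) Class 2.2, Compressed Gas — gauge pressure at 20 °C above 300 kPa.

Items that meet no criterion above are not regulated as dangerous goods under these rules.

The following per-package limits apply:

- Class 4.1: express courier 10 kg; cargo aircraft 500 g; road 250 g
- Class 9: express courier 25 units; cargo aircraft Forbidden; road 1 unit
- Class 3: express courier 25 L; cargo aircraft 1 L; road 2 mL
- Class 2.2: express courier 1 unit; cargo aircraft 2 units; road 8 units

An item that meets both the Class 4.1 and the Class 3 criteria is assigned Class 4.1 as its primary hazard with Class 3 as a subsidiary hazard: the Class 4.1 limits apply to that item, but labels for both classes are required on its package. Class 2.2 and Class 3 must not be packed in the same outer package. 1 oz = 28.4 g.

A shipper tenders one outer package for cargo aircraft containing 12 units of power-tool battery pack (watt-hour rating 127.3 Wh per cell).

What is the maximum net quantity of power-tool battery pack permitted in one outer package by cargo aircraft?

Power-tool battery pack: watt-hour rating 127.3 Wh per cell > 80 Wh per cell → Class 9 (Lithium Cells).
The cargo aircraft limit for Class 9 is Forbidden.

Forbidden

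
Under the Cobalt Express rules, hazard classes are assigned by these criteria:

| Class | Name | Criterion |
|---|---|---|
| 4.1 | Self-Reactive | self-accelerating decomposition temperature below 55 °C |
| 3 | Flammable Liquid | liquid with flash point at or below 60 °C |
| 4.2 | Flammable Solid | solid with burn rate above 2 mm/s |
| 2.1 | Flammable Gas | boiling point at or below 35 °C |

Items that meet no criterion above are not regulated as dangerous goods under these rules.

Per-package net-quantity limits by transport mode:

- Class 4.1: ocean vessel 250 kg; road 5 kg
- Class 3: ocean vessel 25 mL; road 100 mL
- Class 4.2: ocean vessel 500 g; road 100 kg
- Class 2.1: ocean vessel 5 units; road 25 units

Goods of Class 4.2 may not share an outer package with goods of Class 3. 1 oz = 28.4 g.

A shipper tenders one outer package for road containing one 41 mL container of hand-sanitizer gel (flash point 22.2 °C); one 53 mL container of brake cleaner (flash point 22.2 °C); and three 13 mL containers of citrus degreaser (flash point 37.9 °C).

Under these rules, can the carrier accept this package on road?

With flash point 22.2 °C (≤ 60 °C), the hand-sanitizer gel falls in Class 3.
Flash point 22.2 °C meets the Class 3 criterion (Flammable Liquid), so the brake cleaner is Class 3.
Flash point 37.9 °C meets the Class 3 criterion (Flammable Liquid), so the citrus degreaser is Class 3.
Class 3 net quantity: 41 mL + 53 mL + (three 13 mL containers = 39 mL) = 133 mL.
That exceeds the Class 3 road limit of 100 mL.

No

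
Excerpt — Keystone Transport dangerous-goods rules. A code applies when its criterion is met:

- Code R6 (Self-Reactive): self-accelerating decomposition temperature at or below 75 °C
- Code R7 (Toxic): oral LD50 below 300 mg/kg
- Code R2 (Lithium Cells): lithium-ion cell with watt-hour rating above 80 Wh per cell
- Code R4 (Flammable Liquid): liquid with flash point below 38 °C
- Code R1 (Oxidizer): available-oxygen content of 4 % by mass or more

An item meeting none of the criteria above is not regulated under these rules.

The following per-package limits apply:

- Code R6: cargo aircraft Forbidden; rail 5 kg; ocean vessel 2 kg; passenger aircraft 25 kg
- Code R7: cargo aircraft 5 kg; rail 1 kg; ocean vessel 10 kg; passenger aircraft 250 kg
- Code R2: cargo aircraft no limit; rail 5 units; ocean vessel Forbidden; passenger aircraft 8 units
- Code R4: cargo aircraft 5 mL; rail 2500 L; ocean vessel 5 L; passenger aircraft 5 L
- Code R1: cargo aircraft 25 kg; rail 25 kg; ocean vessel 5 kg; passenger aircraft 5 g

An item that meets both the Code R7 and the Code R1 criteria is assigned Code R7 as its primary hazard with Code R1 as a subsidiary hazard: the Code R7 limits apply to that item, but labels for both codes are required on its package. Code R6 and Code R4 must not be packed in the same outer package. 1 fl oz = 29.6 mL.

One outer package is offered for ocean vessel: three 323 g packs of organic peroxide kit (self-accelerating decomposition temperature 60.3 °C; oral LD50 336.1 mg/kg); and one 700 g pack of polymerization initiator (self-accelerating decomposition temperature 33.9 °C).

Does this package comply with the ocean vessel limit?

The organic peroxide kit has self-accelerating decomposition temperature 60.3 °C, which is ≤ 75 °C, so it is Code R6 (Self-Reactive).
Polymerization initiator: self-accelerating decomposition temperature 33.9 °C ≤ 75 °C → Code R6 (Self-Reactive).
Code R6 net quantity: (three 323 g packs = 969 g) + 700 g = 1.669 kg.
1.669 kg is within the ocean vessel limit of 2 kg for Code R6.

Yes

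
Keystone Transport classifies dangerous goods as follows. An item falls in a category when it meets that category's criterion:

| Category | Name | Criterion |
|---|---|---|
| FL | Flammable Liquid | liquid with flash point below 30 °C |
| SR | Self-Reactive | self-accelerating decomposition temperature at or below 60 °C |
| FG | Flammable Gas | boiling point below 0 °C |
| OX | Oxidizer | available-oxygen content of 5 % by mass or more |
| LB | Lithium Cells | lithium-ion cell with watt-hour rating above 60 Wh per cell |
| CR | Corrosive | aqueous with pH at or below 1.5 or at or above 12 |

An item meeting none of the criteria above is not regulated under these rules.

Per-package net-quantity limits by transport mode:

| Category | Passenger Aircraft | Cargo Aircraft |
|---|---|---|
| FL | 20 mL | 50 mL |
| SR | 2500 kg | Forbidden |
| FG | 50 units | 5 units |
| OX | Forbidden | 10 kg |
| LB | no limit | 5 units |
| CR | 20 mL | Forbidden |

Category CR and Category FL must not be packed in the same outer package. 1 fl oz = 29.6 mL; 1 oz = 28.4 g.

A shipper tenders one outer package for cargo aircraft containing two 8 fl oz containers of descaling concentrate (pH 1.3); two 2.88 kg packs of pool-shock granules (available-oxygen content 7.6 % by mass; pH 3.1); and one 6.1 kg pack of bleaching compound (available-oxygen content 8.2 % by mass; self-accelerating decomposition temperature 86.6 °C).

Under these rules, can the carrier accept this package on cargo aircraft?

No

pH 1.3 meets the Category CR criterion (Corrosive), so the descaling concentrate is Category CR.
Available-oxygen content 7.6 % by mass meets the Category OX criterion (Oxidizer), so the pool-shock granules are Category OX.
With available-oxygen content 8.2 % by mass (≥ 5 % by mass), the bleaching compound falls in Category OX.
Total Category OX: (two 2.88 kg packs = 5.76 kg) + 6.1 kg = 11.86 kg.
11.86 kg > 10 kg (cargo aircraft limit, Category OX) — over the limit.
Category CR quantity: two 8 fl oz containers = 473.6 mL.
By cargo aircraft, Category CR is Forbidden regardless of quantity.
The segregation rule (Category CR with Category FL) does not apply to Category OX with Category CR.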